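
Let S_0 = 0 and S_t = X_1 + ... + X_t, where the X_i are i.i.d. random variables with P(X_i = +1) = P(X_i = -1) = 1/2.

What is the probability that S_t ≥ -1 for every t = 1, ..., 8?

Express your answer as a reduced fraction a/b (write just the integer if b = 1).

Answer: 63/128

Derivation:
Let f(t,s) = #length-t paths at position s with S_1..S_t all ≥ -1.
f(t,s) = f(t-1,s-1) + f(t-1,s+1) for s ≥ -1; f(t,s) = 0 for s < -1.
t=0: f(0,0)=1
t=1: f(1,-1)=1 f(1,1)=1
t=2: f(2,0)=2 f(2,2)=1
t=3: f(3,-1)=2 f(3,1)=3 f(3,3)=1
t=4: f(4,0)=5 f(4,2)=4 f(4,4)=1
t=5: f(5,-1)=5 f(5,1)=9 f(5,3)=5 f(5,5)=1
t=6: f(6,0)=14 f(6,2)=14 f(6,4)=6 f(6,6)=1
t=7: f(7,-1)=14 f(7,1)=28 f(7,3)=20 f(7,5)=7 f(7,7)=1
t=8: f(8,0)=42 f(8,2)=48 f(8,4)=27 f(8,6)=8 f(8,8)=1
Σ_s f(8,s) = 126
P = 126/256 = 63/128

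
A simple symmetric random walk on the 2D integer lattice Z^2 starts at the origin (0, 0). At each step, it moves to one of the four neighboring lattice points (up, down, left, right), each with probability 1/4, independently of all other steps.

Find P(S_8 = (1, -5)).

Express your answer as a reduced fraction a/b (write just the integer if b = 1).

Let h be the number of horizontal steps (so 8-h are vertical). To end at (1,-5) need (h+1)/2 right-steps and ((8-h)-5)/2 up-steps.
Sum over h with 1 ≤ h ≤ 3, h ≡ 1 (mod 2), 8-h ≡ 1 (mod 2):
h=1: C(8,1)·C(1,1)·C(7,1) = 8·1·7 = 56
h=3: C(8,3)·C(3,2)·C(5,0) = 56·3·1 = 168
Total favorable: 224
Total paths: 4^8 = 65536
P = 224/65536 = 7/2048

Answer: 7/2048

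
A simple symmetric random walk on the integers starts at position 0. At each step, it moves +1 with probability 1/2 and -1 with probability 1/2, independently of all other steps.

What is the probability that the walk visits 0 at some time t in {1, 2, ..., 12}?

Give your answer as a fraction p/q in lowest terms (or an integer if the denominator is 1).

Count via complement. Let g(t,s) = #length-t paths at position s with S_1..S_t all ≠ 0.
g(t,s) = g(t-1,s-1) + g(t-1,s+1) for s ≠ 0; g(t,0) = 0.
t=0: g(0,0)=1
t=1: g(1,-1)=1 g(1,1)=1
t=2: g(2,-2)=1 g(2,2)=1
t=3: g(3,-3)=1 g(3,-1)=1 g(3,1)=1 g(3,3)=1
t=4: g(4,-4)=1 g(4,-2)=2 g(4,2)=2 g(4,4)=1
t=5: g(5,-5)=1 g(5,-3)=3 g(5,-1)=2 g(5,1)=2 g(5,3)=3 g(5,5)=1
t=6: g(6,-6)=1 g(6,-4)=4 g(6,-2)=5 g(6,2)=5 g(6,4)=4 g(6,6)=1
t=7: g(7,-7)=1 g(7,-5)=5 g(7,-3)=9 g(7,-1)=5 g(7,1)=5 g(7,3)=9 g(7,5)=5 g(7,7)=1
t=8: g(8,-8)=1 g(8,-6)=6 g(8,-4)=14 g(8,-2)=14 g(8,2)=14 g(8,4)=14 g(8,6)=6 g(8,8)=1
t=9: g(9,-9)=1 g(9,-7)=7 g(9,-5)=20 g(9,-3)=28 g(9,-1)=14 g(9,1)=14 g(9,3)=28 g(9,5)=20 g(9,7)=7 g(9,9)=1
t=10: g(10,-10)=1 g(10,-8)=8 g(10,-6)=27 g(10,-4)=48 g(10,-2)=42 g(10,2)=42 g(10,4)=48 g(10,6)=27 g(10,8)=8 g(10,10)=1
t=11: g(11,-11)=1 g(11,-9)=9 g(11,-7)=35 g(11,-5)=75 g(11,-3)=90 g(11,-1)=42 g(11,1)=42 g(11,3)=90 g(11,5)=75 g(11,7)=35 g(11,9)=9 g(11,11)=1
t=12: g(12,-12)=1 g(12,-10)=10 g(12,-8)=44 g(12,-6)=110 g(12,-4)=165 g(12,-2)=132 g(12,2)=132 g(12,4)=165 g(12,6)=110 g(12,8)=44 g(12,10)=10 g(12,12)=1
Paths never hitting 0: Σ_s g(12,s) = 924
Paths hitting 0: 2^12 - 924 = 3172
P = 3172/4096 = 793/1024

Answer: 793/1024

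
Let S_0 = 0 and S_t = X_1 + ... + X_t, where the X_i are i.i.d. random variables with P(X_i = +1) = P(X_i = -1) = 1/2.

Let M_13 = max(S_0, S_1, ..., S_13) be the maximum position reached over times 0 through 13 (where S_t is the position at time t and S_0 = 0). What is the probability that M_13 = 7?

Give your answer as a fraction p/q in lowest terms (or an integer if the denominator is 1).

Let M_13 = max(S_0,...,S_13). Use the reflection principle: for j ≥ 1, #{paths with M_13 ≥ j} = #{S_13 ≥ j} + #{S_13 ≥ j+1}.
By reflection, #{M_13 ≥ 7} = #{S_13 ≥ 7} + #{S_13 ≥ 8} = 378 + 92 = 470.
#{M_13 ≥ 8} = #{S_13 ≥ 8} + #{S_13 ≥ 9} = 92 + 92 = 184.
#{M_13 = 7} = 470 - 184 = 286.
P(M_13 = 7) = 286/8192 = 143/4096

Answer: 143/4096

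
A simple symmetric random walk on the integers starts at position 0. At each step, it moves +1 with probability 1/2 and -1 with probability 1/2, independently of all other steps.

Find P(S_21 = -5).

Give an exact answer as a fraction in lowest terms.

To reach position -5 after 21 steps: need 8 steps of +1 and 13 of -1.
Favorable paths: C(21,8) = 203490
Total paths: 2^21 = 2097152
P = 203490/2097152 = 101745/1048576

Answer: 101745/1048576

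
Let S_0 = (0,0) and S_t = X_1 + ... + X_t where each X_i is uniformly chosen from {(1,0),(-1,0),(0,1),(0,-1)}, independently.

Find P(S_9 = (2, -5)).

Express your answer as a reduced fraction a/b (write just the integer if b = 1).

Answer: 189/65536

Derivation:
Let h be the number of horizontal steps (so 9-h are vertical). To end at (2,-5) need (h+2)/2 right-steps and ((9-h)-5)/2 up-steps.
Sum over h with 2 ≤ h ≤ 4, h ≡ 0 (mod 2), 9-h ≡ 1 (mod 2):
h=2: C(9,2)·C(2,2)·C(7,1) = 36·1·7 = 252
h=4: C(9,4)·C(4,3)·C(5,0) = 126·4·1 = 504
Total favorable: 756
Total paths: 4^9 = 262144
P = 756/262144 = 189/65536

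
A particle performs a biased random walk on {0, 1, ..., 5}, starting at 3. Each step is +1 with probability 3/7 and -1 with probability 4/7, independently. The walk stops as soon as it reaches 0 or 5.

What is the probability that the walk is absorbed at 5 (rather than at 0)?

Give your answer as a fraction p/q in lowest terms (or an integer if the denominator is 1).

Answer: 333/781

Derivation:
Biased walk: p = 3/7, q = 4/7, r = q/p = 4/3
Gambler's ruin: P(hit 5 before 0 | start at 3) = (1 - r^a)/(1 - r^N)
r^3 = 64/27; r^5 = 1024/243
P = (1 - 64/27) / (1 - 1024/243) = -37/27 / -781/243 = 333/781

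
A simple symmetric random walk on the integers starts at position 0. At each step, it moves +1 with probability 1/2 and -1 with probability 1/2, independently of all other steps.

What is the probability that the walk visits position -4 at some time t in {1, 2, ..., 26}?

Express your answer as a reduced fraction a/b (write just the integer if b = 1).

Answer: 1854169/4194304

Derivation:
Count via complement. Let g(t,s) = #length-t paths at position s with S_1..S_t all ≠ -4.
g(t,s) = g(t-1,s-1) + g(t-1,s+1) for s ≠ -4; g(t,-4) = 0.
t=0: g(0,0)=1
t=1: g(1,-1)=1 g(1,1)=1
t=2: g(2,-2)=1 g(2,0)=2 g(2,2)=1
t=3: g(3,-3)=1 g(3,-1)=3 g(3,1)=3 g(3,3)=1
t=4: g(4,-2)=4 g(4,0)=6 g(4,2)=4 g(4,4)=1
t=5: g(5,-3)=4 g(5,-1)=10 g(5,1)=10 g(5,3)=5 g(5,5)=1
t=6: g(6,-2)=14 g(6,0)=20 g(6,2)=15 g(6,4)=6 g(6,6)=1
t=7: g(7,-3)=14 g(7,-1)=34 g(7,1)=35 g(7,3)=21 g(7,5)=7 g(7,7)=1
t=8: g(8,-2)=48 g(8,0)=69 g(8,2)=56 g(8,4)=28 g(8,6)=8 g(8,8)=1
t=9: g(9,-3)=48 g(9,-1)=117 g(9,1)=125 g(9,3)=84 g(9,5)=36 g(9,7)=9 g(9,9)=1
t=10: g(10,-2)=165 g(10,0)=242 g(10,2)=209 g(10,4)=120 g(10,6)=45 g(10,8)=10 g(10,10)=1
t=11: g(11,-3)=165 g(11,-1)=407 g(11,1)=451 g(11,3)=329 g(11,5)=165 g(11,7)=55 g(11,9)=11 g(11,11)=1
t=12: g(12,-2)=572 g(12,0)=858 g(12,2)=780 g(12,4)=494 g(12,6)=220 g(12,8)=66 g(12,10)=12 g(12,12)=1
t=13: g(13,-3)=572 g(13,-1)=1430 g(13,1)=1638 g(13,3)=1274 g(13,5)=714 g(13,7)=286 g(13,9)=78 g(13,11)=13 g(13,13)=1
t=14: g(14,-2)=2002 g(14,0)=3068 g(14,2)=2912 g(14,4)=1988 g(14,6)=1000 g(14,8)=364 g(14,10)=91 g(14,12)=14 g(14,14)=1
t=15: g(15,-3)=2002 g(15,-1)=5070 g(15,1)=5980 g(15,3)=4900 g(15,5)=2988 g(15,7)=1364 g(15,9)=455 g(15,11)=105 g(15,13)=15 g(15,15)=1
t=16: g(16,-2)=7072 g(16,0)=11050 g(16,2)=10880 g(16,4)=7888 g(16,6)=4352 g(16,8)=1819 g(16,10)=560 g(16,12)=120 g(16,14)=16 g(16,16)=1
t=17: g(17,-3)=7072 g(17,-1)=18122 g(17,1)=21930 g(17,3)=18768 g(17,5)=12240 g(17,7)=6171 g(17,9)=2379 g(17,11)=680 g(17,13)=136 g(17,15)=17 g(17,17)=1
t=18: g(18,-2)=25194 g(18,0)=40052 g(18,2)=40698 g(18,4)=31008 g(18,6)=18411 g(18,8)=8550 g(18,10)=3059 g(18,12)=816 g(18,14)=153 g(18,16)=18 g(18,18)=1
t=19: g(19,-3)=25194 g(19,-1)=65246 g(19,1)=80750 g(19,3)=71706 g(19,5)=49419 g(19,7)=26961 g(19,9)=11609 g(19,11)=3875 g(19,13)=969 g(19,15)=171 g(19,17)=19 g(19,19)=1
t=20: g(20,-2)=90440 g(20,0)=145996 g(20,2)=152456 g(20,4)=121125 g(20,6)=76380 g(20,8)=38570 g(20,10)=15484 g(20,12)=4844 g(20,14)=1140 g(20,16)=190 g(20,18)=20 g(20,20)=1
t=21: g(21,-3)=90440 g(21,-1)=236436 g(21,1)=298452 g(21,3)=273581 g(21,5)=197505 g(21,7)=114950 g(21,9)=54054 g(21,11)=20328 g(21,13)=5984 g(21,15)=1330 g(21,17)=210 g(21,19)=21 g(21,21)=1
t=22: g(22,-2)=326876 g(22,0)=534888 g(22,2)=572033 g(22,4)=471086 g(22,6)=312455 g(22,8)=169004 g(22,10)=74382 g(22,12)=26312 g(22,14)=7314 g(22,16)=1540 g(22,18)=231 g(22,20)=22 g(22,22)=1
t=23: g(23,-3)=326876 g(23,-1)=861764 g(23,1)=1106921 g(23,3)=1043119 g(23,5)=783541 g(23,7)=481459 g(23,9)=243386 g(23,11)=100694 g(23,13)=33626 g(23,15)=8854 g(23,17)=1771 g(23,19)=253 g(23,21)=23 g(23,23)=1
t=24: g(24,-2)=1188640 g(24,0)=1968685 g(24,2)=2150040 g(24,4)=1826660 g(24,6)=1265000 g(24,8)=724845 g(24,10)=344080 g(24,12)=134320 g(24,14)=42480 g(24,16)=10625 g(24,18)=2024 g(24,20)=276 g(24,22)=24 g(24,24)=1
t=25: g(25,-3)=1188640 g(25,-1)=3157325 g(25,1)=4118725 g(25,3)=3976700 g(25,5)=3091660 g(25,7)=1989845 g(25,9)=1068925 g(25,11)=478400 g(25,13)=176800 g(25,15)=53105 g(25,17)=12649 g(25,19)=2300 g(25,21)=300 g(25,23)=25 g(25,25)=1
t=26: g(26,-2)=4345965 g(26,0)=7276050 g(26,2)=8095425 g(26,4)=7068360 g(26,6)=5081505 g(26,8)=3058770 g(26,10)=1547325 g(26,12)=655200 g(26,14)=229905 g(26,16)=65754 g(26,18)=14949 g(26,20)=2600 g(26,22)=325 g(26,24)=26 g(26,26)=1
Paths never hitting -4: Σ_s g(26,s) = 37442160
Paths hitting -4: 2^26 - 37442160 = 29666704
P = 29666704/67108864 = 1854169/4194304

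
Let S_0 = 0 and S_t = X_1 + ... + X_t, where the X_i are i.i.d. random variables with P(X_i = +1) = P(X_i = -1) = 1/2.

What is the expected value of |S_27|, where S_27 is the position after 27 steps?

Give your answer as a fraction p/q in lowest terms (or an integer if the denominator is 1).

S_27 takes values m ≡ 1 (mod 2) with |m| ≤ 27; P(S_27=m) = C(27,(27+m)/2)/2^27.
Total paths: 2^27 = 134217728
Distribution: P(S=-27)=1/134217728, P(S=-25)=27/134217728, P(S=-23)=351/134217728, P(S=-21)=2925/134217728, P(S=-19)=17550/134217728, P(S=-17)=80730/134217728, P(S=-15)=296010/134217728, P(S=-13)=888030/134217728, P(S=-11)=2220075/134217728, P(S=-9)=4686825/134217728, P(S=-7)=8436285/134217728, P(S=-5)=13037895/134217728, P(S=-3)=17383860/134217728, P(S=-1)=20058300/134217728, P(S=1)=20058300/134217728, P(S=3)=17383860/134217728, P(S=5)=13037895/134217728, P(S=7)=8436285/134217728, P(S=9)=4686825/134217728, P(S=11)=2220075/134217728, P(S=13)=888030/134217728, P(S=15)=296010/134217728, P(S=17)=80730/134217728, P(S=19)=17550/134217728, P(S=21)=2925/134217728, P(S=23)=351/134217728, P(S=25)=27/134217728, P(S=27)=1/134217728
E[|S_27|] = Σ_m |m|·P(S_27=m) = 561632400/134217728 = 35102025/8388608

Answer: 35102025/8388608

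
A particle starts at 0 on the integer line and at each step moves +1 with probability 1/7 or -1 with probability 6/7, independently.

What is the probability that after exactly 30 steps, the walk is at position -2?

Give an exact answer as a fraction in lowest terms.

Answer: 410253349211253964800/22539340290692258087863249

Derivation:
To reach position -2 after 30 steps: need 14 steps of +1 and 16 steps of -1.
Number of such sequences: C(30,14) = 145422675
Each has probability (1/7)^14 · (6/7)^16 = 2821109907456/22539340290692258087863249
P = 145422675 · 2821109907456/22539340290692258087863249 = 410253349211253964800/22539340290692258087863249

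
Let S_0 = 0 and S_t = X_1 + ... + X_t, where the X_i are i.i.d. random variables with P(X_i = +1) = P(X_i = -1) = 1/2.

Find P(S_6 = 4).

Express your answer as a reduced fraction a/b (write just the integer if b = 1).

Answer: 3/32

Derivation:
To reach position 4 after 6 steps: need 5 steps of +1 and 1 of -1.
Favorable paths: C(6,5) = 6
Total paths: 2^6 = 64
P = 6/64 = 3/32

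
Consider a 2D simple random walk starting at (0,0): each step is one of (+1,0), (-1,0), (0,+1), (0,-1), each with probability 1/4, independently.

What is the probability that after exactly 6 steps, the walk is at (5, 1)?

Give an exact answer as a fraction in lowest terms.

Answer: 3/2048

Derivation:
Let h be the number of horizontal steps (so 6-h are vertical). To end at (5,1) need (h+5)/2 right-steps and ((6-h)+1)/2 up-steps.
Sum over h with 5 ≤ h ≤ 5, h ≡ 1 (mod 2), 6-h ≡ 1 (mod 2):
h=5: C(6,5)·C(5,5)·C(1,1) = 6·1·1 = 6
Total favorable: 6
Total paths: 4^6 = 4096
P = 6/4096 = 3/2048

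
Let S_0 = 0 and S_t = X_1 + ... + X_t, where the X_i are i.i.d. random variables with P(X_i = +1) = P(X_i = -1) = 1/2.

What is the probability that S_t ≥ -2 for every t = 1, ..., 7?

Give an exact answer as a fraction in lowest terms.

Let f(t,s) = #length-t paths at position s with S_1..S_t all ≥ -2.
f(t,s) = f(t-1,s-1) + f(t-1,s+1) for s ≥ -2; f(t,s) = 0 for s < -2.
t=0: f(0,0)=1
t=1: f(1,-1)=1 f(1,1)=1
t=2: f(2,-2)=1 f(2,0)=2 f(2,2)=1
t=3: f(3,-1)=3 f(3,1)=3 f(3,3)=1
t=4: f(4,-2)=3 f(4,0)=6 f(4,2)=4 f(4,4)=1
t=5: f(5,-1)=9 f(5,1)=10 f(5,3)=5 f(5,5)=1
t=6: f(6,-2)=9 f(6,0)=19 f(6,2)=15 f(6,4)=6 f(6,6)=1
t=7: f(7,-1)=28 f(7,1)=34 f(7,3)=21 f(7,5)=7 f(7,7)=1
Σ_s f(7,s) = 91
P = 91/128 = 91/128

Answer: 91/128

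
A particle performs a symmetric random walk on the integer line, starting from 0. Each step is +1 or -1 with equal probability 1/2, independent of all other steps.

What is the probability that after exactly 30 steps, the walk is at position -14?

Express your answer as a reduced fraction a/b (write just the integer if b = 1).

Answer: 5852925/1073741824

Derivation:
To reach position -14 after 30 steps: need 8 steps of +1 and 22 of -1.
Favorable paths: C(30,8) = 5852925
Total paths: 2^30 = 1073741824
P = 5852925/1073741824 = 5852925/1073741824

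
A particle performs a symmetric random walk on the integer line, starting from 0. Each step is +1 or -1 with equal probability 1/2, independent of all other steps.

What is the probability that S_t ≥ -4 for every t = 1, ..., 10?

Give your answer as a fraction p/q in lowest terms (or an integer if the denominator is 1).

Let f(t,s) = #length-t paths at position s with S_1..S_t all ≥ -4.
f(t,s) = f(t-1,s-1) + f(t-1,s+1) for s ≥ -4; f(t,s) = 0 for s < -4.
t=0: f(0,0)=1
t=1: f(1,-1)=1 f(1,1)=1
t=2: f(2,-2)=1 f(2,0)=2 f(2,2)=1
t=3: f(3,-3)=1 f(3,-1)=3 f(3,1)=3 f(3,3)=1
t=4: f(4,-4)=1 f(4,-2)=4 f(4,0)=6 f(4,2)=4 f(4,4)=1
t=5: f(5,-3)=5 f(5,-1)=10 f(5,1)=10 f(5,3)=5 f(5,5)=1
t=6: f(6,-4)=5 f(6,-2)=15 f(6,0)=20 f(6,2)=15 f(6,4)=6 f(6,6)=1
t=7: f(7,-3)=20 f(7,-1)=35 f(7,1)=35 f(7,3)=21 f(7,5)=7 f(7,7)=1
t=8: f(8,-4)=20 f(8,-2)=55 f(8,0)=70 f(8,2)=56 f(8,4)=28 f(8,6)=8 f(8,8)=1
t=9: f(9,-3)=75 f(9,-1)=125 f(9,1)=126 f(9,3)=84 f(9,5)=36 f(9,7)=9 f(9,9)=1
t=10: f(10,-4)=75 f(10,-2)=200 f(10,0)=251 f(10,2)=210 f(10,4)=120 f(10,6)=45 f(10,8)=10 f(10,10)=1
Σ_s f(10,s) = 912
P = 912/1024 = 57/64

Answer: 57/64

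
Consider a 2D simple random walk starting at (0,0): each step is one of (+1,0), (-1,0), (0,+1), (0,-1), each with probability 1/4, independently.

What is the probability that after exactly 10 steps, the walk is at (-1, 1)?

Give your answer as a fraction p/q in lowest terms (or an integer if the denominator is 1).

Let h be the number of horizontal steps (so 10-h are vertical). To end at (-1,1) need (h-1)/2 right-steps and ((10-h)+1)/2 up-steps.
Sum over h with 1 ≤ h ≤ 9, h ≡ 1 (mod 2), 10-h ≡ 1 (mod 2):
h=1: C(10,1)·C(1,0)·C(9,5) = 10·1·126 = 1260
h=3: C(10,3)·C(3,1)·C(7,4) = 120·3·35 = 12600
h=5: C(10,5)·C(5,2)·C(5,3) = 252·10·10 = 25200
h=7: C(10,7)·C(7,3)·C(3,2) = 120·35·3 = 12600
h=9: C(10,9)·C(9,4)·C(1,1) = 10·126·1 = 1260
Total favorable: 52920
Total paths: 4^10 = 1048576
P = 52920/1048576 = 6615/131072

Answer: 6615/131072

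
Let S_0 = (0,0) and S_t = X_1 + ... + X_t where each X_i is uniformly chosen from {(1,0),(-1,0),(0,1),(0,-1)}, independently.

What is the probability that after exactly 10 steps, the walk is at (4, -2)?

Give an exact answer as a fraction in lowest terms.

Let h be the number of horizontal steps (so 10-h are vertical). To end at (4,-2) need (h+4)/2 right-steps and ((10-h)-2)/2 up-steps.
Sum over h with 4 ≤ h ≤ 8, h ≡ 0 (mod 2), 10-h ≡ 0 (mod 2):
h=4: C(10,4)·C(4,4)·C(6,2) = 210·1·15 = 3150
h=6: C(10,6)·C(6,5)·C(4,1) = 210·6·4 = 5040
h=8: C(10,8)·C(8,6)·C(2,0) = 45·28·1 = 1260
Total favorable: 9450
Total paths: 4^10 = 1048576
P = 9450/1048576 = 4725/524288

Answer: 4725/524288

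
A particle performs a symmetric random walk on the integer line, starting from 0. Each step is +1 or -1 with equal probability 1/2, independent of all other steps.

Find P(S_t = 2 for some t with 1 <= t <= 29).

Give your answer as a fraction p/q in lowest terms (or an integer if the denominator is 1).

Count via complement. Let g(t,s) = #length-t paths at position s with S_1..S_t all ≠ 2.
g(t,s) = g(t-1,s-1) + g(t-1,s+1) for s ≠ 2; g(t,2) = 0.
t=0: g(0,0)=1
t=1: g(1,-1)=1 g(1,1)=1
t=2: g(2,-2)=1 g(2,0)=2
t=3: g(3,-3)=1 g(3,-1)=3 g(3,1)=2
t=4: g(4,-4)=1 g(4,-2)=4 g(4,0)=5
t=5: g(5,-5)=1 g(5,-3)=5 g(5,-1)=9 g(5,1)=5
t=6: g(6,-6)=1 g(6,-4)=6 g(6,-2)=14 g(6,0)=14
t=7: g(7,-7)=1 g(7,-5)=7 g(7,-3)=20 g(7,-1)=28 g(7,1)=14
t=8: g(8,-8)=1 g(8,-6)=8 g(8,-4)=27 g(8,-2)=48 g(8,0)=42
t=9: g(9,-9)=1 g(9,-7)=9 g(9,-5)=35 g(9,-3)=75 g(9,-1)=90 g(9,1)=42
t=10: g(10,-10)=1 g(10,-8)=10 g(10,-6)=44 g(10,-4)=110 g(10,-2)=165 g(10,0)=132
t=11: g(11,-11)=1 g(11,-9)=11 g(11,-7)=54 g(11,-5)=154 g(11,-3)=275 g(11,-1)=297 g(11,1)=132
t=12: g(12,-12)=1 g(12,-10)=12 g(12,-8)=65 g(12,-6)=208 g(12,-4)=429 g(12,-2)=572 g(12,0)=429
t=13: g(13,-13)=1 g(13,-11)=13 g(13,-9)=77 g(13,-7)=273 g(13,-5)=637 g(13,-3)=1001 g(13,-1)=1001 g(13,1)=429
t=14: g(14,-14)=1 g(14,-12)=14 g(14,-10)=90 g(14,-8)=350 g(14,-6)=910 g(14,-4)=1638 g(14,-2)=2002 g(14,0)=1430
t=15: g(15,-15)=1 g(15,-13)=15 g(15,-11)=104 g(15,-9)=440 g(15,-7)=1260 g(15,-5)=2548 g(15,-3)=3640 g(15,-1)=3432 g(15,1)=1430
t=16: g(16,-16)=1 g(16,-14)=16 g(16,-12)=119 g(16,-10)=544 g(16,-8)=1700 g(16,-6)=3808 g(16,-4)=6188 g(16,-2)=7072 g(16,0)=4862
t=17: g(17,-17)=1 g(17,-15)=17 g(17,-13)=135 g(17,-11)=663 g(17,-9)=2244 g(17,-7)=5508 g(17,-5)=9996 g(17,-3)=13260 g(17,-1)=11934 g(17,1)=4862
t=18: g(18,-18)=1 g(18,-16)=18 g(18,-14)=152 g(18,-12)=798 g(18,-10)=2907 g(18,-8)=7752 g(18,-6)=15504 g(18,-4)=23256 g(18,-2)=25194 g(18,0)=16796
t=19: g(19,-19)=1 g(19,-17)=19 g(19,-15)=170 g(19,-13)=950 g(19,-11)=3705 g(19,-9)=10659 g(19,-7)=23256 g(19,-5)=38760 g(19,-3)=48450 g(19,-1)=41990 g(19,1)=16796
t=20: g(20,-20)=1 g(20,-18)=20 g(20,-16)=189 g(20,-14)=1120 g(20,-12)=4655 g(20,-10)=14364 g(20,-8)=33915 g(20,-6)=62016 g(20,-4)=87210 g(20,-2)=90440 g(20,0)=58786
t=21: g(21,-21)=1 g(21,-19)=21 g(21,-17)=209 g(21,-15)=1309 g(21,-13)=5775 g(21,-11)=19019 g(21,-9)=48279 g(21,-7)=95931 g(21,-5)=149226 g(21,-3)=177650 g(21,-1)=149226 g(21,1)=58786
t=22: g(22,-22)=1 g(22,-20)=22 g(22,-18)=230 g(22,-16)=1518 g(22,-14)=7084 g(22,-12)=24794 g(22,-10)=67298 g(22,-8)=144210 g(22,-6)=245157 g(22,-4)=326876 g(22,-2)=326876 g(22,0)=208012
t=23: g(23,-23)=1 g(23,-21)=23 g(23,-19)=252 g(23,-17)=1748 g(23,-15)=8602 g(23,-13)=31878 g(23,-11)=92092 g(23,-9)=211508 g(23,-7)=389367 g(23,-5)=572033 g(23,-3)=653752 g(23,-1)=534888 g(23,1)=208012
t=24: g(24,-24)=1 g(24,-22)=24 g(24,-20)=275 g(24,-18)=2000 g(24,-16)=10350 g(24,-14)=40480 g(24,-12)=123970 g(24,-10)=303600 g(24,-8)=600875 g(24,-6)=961400 g(24,-4)=1225785 g(24,-2)=1188640 g(24,0)=742900
t=25: g(25,-25)=1 g(25,-23)=25 g(25,-21)=299 g(25,-19)=2275 g(25,-17)=12350 g(25,-15)=50830 g(25,-13)=164450 g(25,-11)=427570 g(25,-9)=904475 g(25,-7)=1562275 g(25,-5)=2187185 g(25,-3)=2414425 g(25,-1)=1931540 g(25,1)=742900
t=26: g(26,-26)=1 g(26,-24)=26 g(26,-22)=324 g(26,-20)=2574 g(26,-18)=14625 g(26,-16)=63180 g(26,-14)=215280 g(26,-12)=592020 g(26,-10)=1332045 g(26,-8)=2466750 g(26,-6)=3749460 g(26,-4)=4601610 g(26,-2)=4345965 g(26,0)=2674440
t=27: g(27,-27)=1 g(27,-25)=27 g(27,-23)=350 g(27,-21)=2898 g(27,-19)=17199 g(27,-17)=77805 g(27,-15)=278460 g(27,-13)=807300 g(27,-11)=1924065 g(27,-9)=3798795 g(27,-7)=6216210 g(27,-5)=8351070 g(27,-3)=8947575 g(27,-1)=7020405 g(27,1)=2674440
t=28: g(28,-28)=1 g(28,-26)=28 g(28,-24)=377 g(28,-22)=3248 g(28,-20)=20097 g(28,-18)=95004 g(28,-16)=356265 g(28,-14)=1085760 g(28,-12)=2731365 g(28,-10)=5722860 g(28,-8)=10015005 g(28,-6)=14567280 g(28,-4)=17298645 g(28,-2)=15967980 g(28,0)=9694845
t=29: g(29,-29)=1 g(29,-27)=29 g(29,-25)=405 g(29,-23)=3625 g(29,-21)=23345 g(29,-19)=115101 g(29,-17)=451269 g(29,-15)=1442025 g(29,-13)=3817125 g(29,-11)=8454225 g(29,-9)=15737865 g(29,-7)=24582285 g(29,-5)=31865925 g(29,-3)=33266625 g(29,-1)=25662825 g(29,1)=9694845
Paths never hitting 2: Σ_s g(29,s) = 155117520
Paths hitting 2: 2^29 - 155117520 = 381753392
P = 381753392/536870912 = 23859587/33554432

Answer: 23859587/33554432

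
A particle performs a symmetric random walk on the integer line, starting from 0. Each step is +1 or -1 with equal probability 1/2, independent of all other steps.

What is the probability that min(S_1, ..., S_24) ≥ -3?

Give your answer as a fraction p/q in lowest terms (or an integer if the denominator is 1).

Let f(t,s) = #length-t paths at position s with S_1..S_t all ≥ -3.
f(t,s) = f(t-1,s-1) + f(t-1,s+1) for s ≥ -3; f(t,s) = 0 for s < -3.
t=0: f(0,0)=1
t=1: f(1,-1)=1 f(1,1)=1
t=2: f(2,-2)=1 f(2,0)=2 f(2,2)=1
t=3: f(3,-3)=1 f(3,-1)=3 f(3,1)=3 f(3,3)=1
t=4: f(4,-2)=4 f(4,0)=6 f(4,2)=4 f(4,4)=1
t=5: f(5,-3)=4 f(5,-1)=10 f(5,1)=10 f(5,3)=5 f(5,5)=1
t=6: f(6,-2)=14 f(6,0)=20 f(6,2)=15 f(6,4)=6 f(6,6)=1
t=7: f(7,-3)=14 f(7,-1)=34 f(7,1)=35 f(7,3)=21 f(7,5)=7 f(7,7)=1
t=8: f(8,-2)=48 f(8,0)=69 f(8,2)=56 f(8,4)=28 f(8,6)=8 f(8,8)=1
t=9: f(9,-3)=48 f(9,-1)=117 f(9,1)=125 f(9,3)=84 f(9,5)=36 f(9,7)=9 f(9,9)=1
t=10: f(10,-2)=165 f(10,0)=242 f(10,2)=209 f(10,4)=120 f(10,6)=45 f(10,8)=10 f(10,10)=1
t=11: f(11,-3)=165 f(11,-1)=407 f(11,1)=451 f(11,3)=329 f(11,5)=165 f(11,7)=55 f(11,9)=11 f(11,11)=1
t=12: f(12,-2)=572 f(12,0)=858 f(12,2)=780 f(12,4)=494 f(12,6)=220 f(12,8)=66 f(12,10)=12 f(12,12)=1
t=13: f(13,-3)=572 f(13,-1)=1430 f(13,1)=1638 f(13,3)=1274 f(13,5)=714 f(13,7)=286 f(13,9)=78 f(13,11)=13 f(13,13)=1
t=14: f(14,-2)=2002 f(14,0)=3068 f(14,2)=2912 f(14,4)=1988 f(14,6)=1000 f(14,8)=364 f(14,10)=91 f(14,12)=14 f(14,14)=1
t=15: f(15,-3)=2002 f(15,-1)=5070 f(15,1)=5980 f(15,3)=4900 f(15,5)=2988 f(15,7)=1364 f(15,9)=455 f(15,11)=105 f(15,13)=15 f(15,15)=1
t=16: f(16,-2)=7072 f(16,0)=11050 f(16,2)=10880 f(16,4)=7888 f(16,6)=4352 f(16,8)=1819 f(16,10)=560 f(16,12)=120 f(16,14)=16 f(16,16)=1
t=17: f(17,-3)=7072 f(17,-1)=18122 f(17,1)=21930 f(17,3)=18768 f(17,5)=12240 f(17,7)=6171 f(17,9)=2379 f(17,11)=680 f(17,13)=136 f(17,15)=17 f(17,17)=1
t=18: f(18,-2)=25194 f(18,0)=40052 f(18,2)=40698 f(18,4)=31008 f(18,6)=18411 f(18,8)=8550 f(18,10)=3059 f(18,12)=816 f(18,14)=153 f(18,16)=18 f(18,18)=1
t=19: f(19,-3)=25194 f(19,-1)=65246 f(19,1)=80750 f(19,3)=71706 f(19,5)=49419 f(19,7)=26961 f(19,9)=11609 f(19,11)=3875 f(19,13)=969 f(19,15)=171 f(19,17)=19 f(19,19)=1
t=20: f(20,-2)=90440 f(20,0)=145996 f(20,2)=152456 f(20,4)=121125 f(20,6)=76380 f(20,8)=38570 f(20,10)=15484 f(20,12)=4844 f(20,14)=1140 f(20,16)=190 f(20,18)=20 f(20,20)=1
t=21: f(21,-3)=90440 f(21,-1)=236436 f(21,1)=298452 f(21,3)=273581 f(21,5)=197505 f(21,7)=114950 f(21,9)=54054 f(21,11)=20328 f(21,13)=5984 f(21,15)=1330 f(21,17)=210 f(21,19)=21 f(21,21)=1
t=22: f(22,-2)=326876 f(22,0)=534888 f(22,2)=572033 f(22,4)=471086 f(22,6)=312455 f(22,8)=169004 f(22,10)=74382 f(22,12)=26312 f(22,14)=7314 f(22,16)=1540 f(22,18)=231 f(22,20)=22 f(22,22)=1
t=23: f(23,-3)=326876 f(23,-1)=861764 f(23,1)=1106921 f(23,3)=1043119 f(23,5)=783541 f(23,7)=481459 f(23,9)=243386 f(23,11)=100694 f(23,13)=33626 f(23,15)=8854 f(23,17)=1771 f(23,19)=253 f(23,21)=23 f(23,23)=1
t=24: f(24,-2)=1188640 f(24,0)=1968685 f(24,2)=2150040 f(24,4)=1826660 f(24,6)=1265000 f(24,8)=724845 f(24,10)=344080 f(24,12)=134320 f(24,14)=42480 f(24,16)=10625 f(24,18)=2024 f(24,20)=276 f(24,22)=24 f(24,24)=1
Σ_s f(24,s) = 9657700
P = 9657700/16777216 = 2414425/4194304

Answer: 2414425/4194304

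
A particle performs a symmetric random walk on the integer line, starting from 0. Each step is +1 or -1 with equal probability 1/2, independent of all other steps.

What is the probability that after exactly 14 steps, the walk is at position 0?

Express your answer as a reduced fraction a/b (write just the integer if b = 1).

Answer: 429/2048

Derivation:
To return to 0 after 14 steps: need exactly 7 steps of +1 and 7 of -1.
Favorable paths: C(14,7) = 3432
Total paths: 2^14 = 16384
P = 3432/16384 = 429/2048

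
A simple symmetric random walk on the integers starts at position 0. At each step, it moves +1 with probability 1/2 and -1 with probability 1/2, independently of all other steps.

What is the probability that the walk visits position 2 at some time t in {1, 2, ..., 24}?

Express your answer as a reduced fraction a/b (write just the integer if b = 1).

Answer: 2894229/4194304

Derivation:
Count via complement. Let g(t,s) = #length-t paths at position s with S_1..S_t all ≠ 2.
g(t,s) = g(t-1,s-1) + g(t-1,s+1) for s ≠ 2; g(t,2) = 0.
t=0: g(0,0)=1
t=1: g(1,-1)=1 g(1,1)=1
t=2: g(2,-2)=1 g(2,0)=2
t=3: g(3,-3)=1 g(3,-1)=3 g(3,1)=2
t=4: g(4,-4)=1 g(4,-2)=4 g(4,0)=5
t=5: g(5,-5)=1 g(5,-3)=5 g(5,-1)=9 g(5,1)=5
t=6: g(6,-6)=1 g(6,-4)=6 g(6,-2)=14 g(6,0)=14
t=7: g(7,-7)=1 g(7,-5)=7 g(7,-3)=20 g(7,-1)=28 g(7,1)=14
t=8: g(8,-8)=1 g(8,-6)=8 g(8,-4)=27 g(8,-2)=48 g(8,0)=42
t=9: g(9,-9)=1 g(9,-7)=9 g(9,-5)=35 g(9,-3)=75 g(9,-1)=90 g(9,1)=42
t=10: g(10,-10)=1 g(10,-8)=10 g(10,-6)=44 g(10,-4)=110 g(10,-2)=165 g(10,0)=132
t=11: g(11,-11)=1 g(11,-9)=11 g(11,-7)=54 g(11,-5)=154 g(11,-3)=275 g(11,-1)=297 g(11,1)=132
t=12: g(12,-12)=1 g(12,-10)=12 g(12,-8)=65 g(12,-6)=208 g(12,-4)=429 g(12,-2)=572 g(12,0)=429
t=13: g(13,-13)=1 g(13,-11)=13 g(13,-9)=77 g(13,-7)=273 g(13,-5)=637 g(13,-3)=1001 g(13,-1)=1001 g(13,1)=429
t=14: g(14,-14)=1 g(14,-12)=14 g(14,-10)=90 g(14,-8)=350 g(14,-6)=910 g(14,-4)=1638 g(14,-2)=2002 g(14,0)=1430
t=15: g(15,-15)=1 g(15,-13)=15 g(15,-11)=104 g(15,-9)=440 g(15,-7)=1260 g(15,-5)=2548 g(15,-3)=3640 g(15,-1)=3432 g(15,1)=1430
t=16: g(16,-16)=1 g(16,-14)=16 g(16,-12)=119 g(16,-10)=544 g(16,-8)=1700 g(16,-6)=3808 g(16,-4)=6188 g(16,-2)=7072 g(16,0)=4862
t=17: g(17,-17)=1 g(17,-15)=17 g(17,-13)=135 g(17,-11)=663 g(17,-9)=2244 g(17,-7)=5508 g(17,-5)=9996 g(17,-3)=13260 g(17,-1)=11934 g(17,1)=4862
t=18: g(18,-18)=1 g(18,-16)=18 g(18,-14)=152 g(18,-12)=798 g(18,-10)=2907 g(18,-8)=7752 g(18,-6)=15504 g(18,-4)=23256 g(18,-2)=25194 g(18,0)=16796
t=19: g(19,-19)=1 g(19,-17)=19 g(19,-15)=170 g(19,-13)=950 g(19,-11)=3705 g(19,-9)=10659 g(19,-7)=23256 g(19,-5)=38760 g(19,-3)=48450 g(19,-1)=41990 g(19,1)=16796
t=20: g(20,-20)=1 g(20,-18)=20 g(20,-16)=189 g(20,-14)=1120 g(20,-12)=4655 g(20,-10)=14364 g(20,-8)=33915 g(20,-6)=62016 g(20,-4)=87210 g(20,-2)=90440 g(20,0)=58786
t=21: g(21,-21)=1 g(21,-19)=21 g(21,-17)=209 g(21,-15)=1309 g(21,-13)=5775 g(21,-11)=19019 g(21,-9)=48279 g(21,-7)=95931 g(21,-5)=149226 g(21,-3)=177650 g(21,-1)=149226 g(21,1)=58786
t=22: g(22,-22)=1 g(22,-20)=22 g(22,-18)=230 g(22,-16)=1518 g(22,-14)=7084 g(22,-12)=24794 g(22,-10)=67298 g(22,-8)=144210 g(22,-6)=245157 g(22,-4)=326876 g(22,-2)=326876 g(22,0)=208012
t=23: g(23,-23)=1 g(23,-21)=23 g(23,-19)=252 g(23,-17)=1748 g(23,-15)=8602 g(23,-13)=31878 g(23,-11)=92092 g(23,-9)=211508 g(23,-7)=389367 g(23,-5)=572033 g(23,-3)=653752 g(23,-1)=534888 g(23,1)=208012
t=24: g(24,-24)=1 g(24,-22)=24 g(24,-20)=275 g(24,-18)=2000 g(24,-16)=10350 g(24,-14)=40480 g(24,-12)=123970 g(24,-10)=303600 g(24,-8)=600875 g(24,-6)=961400 g(24,-4)=1225785 g(24,-2)=1188640 g(24,0)=742900
Paths never hitting 2: Σ_s g(24,s) = 5200300
Paths hitting 2: 2^24 - 5200300 = 11576916
P = 11576916/16777216 = 2894229/4194304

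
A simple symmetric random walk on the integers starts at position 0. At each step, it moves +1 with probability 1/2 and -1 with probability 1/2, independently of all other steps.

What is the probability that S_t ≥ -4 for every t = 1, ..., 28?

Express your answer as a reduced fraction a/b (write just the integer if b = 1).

Answer: 87922215/134217728

Derivation:
Let f(t,s) = #length-t paths at position s with S_1..S_t all ≥ -4.
f(t,s) = f(t-1,s-1) + f(t-1,s+1) for s ≥ -4; f(t,s) = 0 for s < -4.
t=0: f(0,0)=1
t=1: f(1,-1)=1 f(1,1)=1
t=2: f(2,-2)=1 f(2,0)=2 f(2,2)=1
t=3: f(3,-3)=1 f(3,-1)=3 f(3,1)=3 f(3,3)=1
t=4: f(4,-4)=1 f(4,-2)=4 f(4,0)=6 f(4,2)=4 f(4,4)=1
t=5: f(5,-3)=5 f(5,-1)=10 f(5,1)=10 f(5,3)=5 f(5,5)=1
t=6: f(6,-4)=5 f(6,-2)=15 f(6,0)=20 f(6,2)=15 f(6,4)=6 f(6,6)=1
t=7: f(7,-3)=20 f(7,-1)=35 f(7,1)=35 f(7,3)=21 f(7,5)=7 f(7,7)=1
t=8: f(8,-4)=20 f(8,-2)=55 f(8,0)=70 f(8,2)=56 f(8,4)=28 f(8,6)=8 f(8,8)=1
t=9: f(9,-3)=75 f(9,-1)=125 f(9,1)=126 f(9,3)=84 f(9,5)=36 f(9,7)=9 f(9,9)=1
t=10: f(10,-4)=75 f(10,-2)=200 f(10,0)=251 f(10,2)=210 f(10,4)=120 f(10,6)=45 f(10,8)=10 f(10,10)=1
t=11: f(11,-3)=275 f(11,-1)=451 f(11,1)=461 f(11,3)=330 f(11,5)=165 f(11,7)=55 f(11,9)=11 f(11,11)=1
t=12: f(12,-4)=275 f(12,-2)=726 f(12,0)=912 f(12,2)=791 f(12,4)=495 f(12,6)=220 f(12,8)=66 f(12,10)=12 f(12,12)=1
t=13: f(13,-3)=1001 f(13,-1)=1638 f(13,1)=1703 f(13,3)=1286 f(13,5)=715 f(13,7)=286 f(13,9)=78 f(13,11)=13 f(13,13)=1
t=14: f(14,-4)=1001 f(14,-2)=2639 f(14,0)=3341 f(14,2)=2989 f(14,4)=2001 f(14,6)=1001 f(14,8)=364 f(14,10)=91 f(14,12)=14 f(14,14)=1
t=15: f(15,-3)=3640 f(15,-1)=5980 f(15,1)=6330 f(15,3)=4990 f(15,5)=3002 f(15,7)=1365 f(15,9)=455 f(15,11)=105 f(15,13)=15 f(15,15)=1
t=16: f(16,-4)=3640 f(16,-2)=9620 f(16,0)=12310 f(16,2)=11320 f(16,4)=7992 f(16,6)=4367 f(16,8)=1820 f(16,10)=560 f(16,12)=120 f(16,14)=16 f(16,16)=1
t=17: f(17,-3)=13260 f(17,-1)=21930 f(17,1)=23630 f(17,3)=19312 f(17,5)=12359 f(17,7)=6187 f(17,9)=2380 f(17,11)=680 f(17,13)=136 f(17,15)=17 f(17,17)=1
t=18: f(18,-4)=13260 f(18,-2)=35190 f(18,0)=45560 f(18,2)=42942 f(18,4)=31671 f(18,6)=18546 f(18,8)=8567 f(18,10)=3060 f(18,12)=816 f(18,14)=153 f(18,16)=18 f(18,18)=1
t=19: f(19,-3)=48450 f(19,-1)=80750 f(19,1)=88502 f(19,3)=74613 f(19,5)=50217 f(19,7)=27113 f(19,9)=11627 f(19,11)=3876 f(19,13)=969 f(19,15)=171 f(19,17)=19 f(19,19)=1
t=20: f(20,-4)=48450 f(20,-2)=129200 f(20,0)=169252 f(20,2)=163115 f(20,4)=124830 f(20,6)=77330 f(20,8)=38740 f(20,10)=15503 f(20,12)=4845 f(20,14)=1140 f(20,16)=190 f(20,18)=20 f(20,20)=1
t=21: f(21,-3)=177650 f(21,-1)=298452 f(21,1)=332367 f(21,3)=287945 f(21,5)=202160 f(21,7)=116070 f(21,9)=54243 f(21,11)=20348 f(21,13)=5985 f(21,15)=1330 f(21,17)=210 f(21,19)=21 f(21,21)=1
t=22: f(22,-4)=177650 f(22,-2)=476102 f(22,0)=630819 f(22,2)=620312 f(22,4)=490105 f(22,6)=318230 f(22,8)=170313 f(22,10)=74591 f(22,12)=26333 f(22,14)=7315 f(22,16)=1540 f(22,18)=231 f(22,20)=22 f(22,22)=1
t=23: f(23,-3)=653752 f(23,-1)=1106921 f(23,1)=1251131 f(23,3)=1110417 f(23,5)=808335 f(23,7)=488543 f(23,9)=244904 f(23,11)=100924 f(23,13)=33648 f(23,15)=8855 f(23,17)=1771 f(23,19)=253 f(23,21)=23 f(23,23)=1
t=24: f(24,-4)=653752 f(24,-2)=1760673 f(24,0)=2358052 f(24,2)=2361548 f(24,4)=1918752 f(24,6)=1296878 f(24,8)=733447 f(24,10)=345828 f(24,12)=134572 f(24,14)=42503 f(24,16)=10626 f(24,18)=2024 f(24,20)=276 f(24,22)=24 f(24,24)=1
t=25: f(25,-3)=2414425 f(25,-1)=4118725 f(25,1)=4719600 f(25,3)=4280300 f(25,5)=3215630 f(25,7)=2030325 f(25,9)=1079275 f(25,11)=480400 f(25,13)=177075 f(25,15)=53129 f(25,17)=12650 f(25,19)=2300 f(25,21)=300 f(25,23)=25 f(25,25)=1
t=26: f(26,-4)=2414425 f(26,-2)=6533150 f(26,0)=8838325 f(26,2)=8999900 f(26,4)=7495930 f(26,6)=5245955 f(26,8)=3109600 f(26,10)=1559675 f(26,12)=657475 f(26,14)=230204 f(26,16)=65779 f(26,18)=14950 f(26,20)=2600 f(26,22)=325 f(26,24)=26 f(26,26)=1
t=27: f(27,-3)=8947575 f(27,-1)=15371475 f(27,1)=17838225 f(27,3)=16495830 f(27,5)=12741885 f(27,7)=8355555 f(27,9)=4669275 f(27,11)=2217150 f(27,13)=887679 f(27,15)=295983 f(27,17)=80729 f(27,19)=17550 f(27,21)=2925 f(27,23)=351 f(27,25)=27 f(27,27)=1
t=28: f(28,-4)=8947575 f(28,-2)=24319050 f(28,0)=33209700 f(28,2)=34334055 f(28,4)=29237715 f(28,6)=21097440 f(28,8)=13024830 f(28,10)=6886425 f(28,12)=3104829 f(28,14)=1183662 f(28,16)=376712 f(28,18)=98279 f(28,20)=20475 f(28,22)=3276 f(28,24)=378 f(28,26)=28 f(28,28)=1
Σ_s f(28,s) = 175844430
P = 175844430/268435456 = 87922215/134217728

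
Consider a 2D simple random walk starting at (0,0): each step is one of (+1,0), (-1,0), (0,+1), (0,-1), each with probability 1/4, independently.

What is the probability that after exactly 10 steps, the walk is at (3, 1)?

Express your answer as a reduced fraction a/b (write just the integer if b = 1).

Let h be the number of horizontal steps (so 10-h are vertical). To end at (3,1) need (h+3)/2 right-steps and ((10-h)+1)/2 up-steps.
Sum over h with 3 ≤ h ≤ 9, h ≡ 1 (mod 2), 10-h ≡ 1 (mod 2):
h=3: C(10,3)·C(3,3)·C(7,4) = 120·1·35 = 4200
h=5: C(10,5)·C(5,4)·C(5,3) = 252·5·10 = 12600
h=7: C(10,7)·C(7,5)·C(3,2) = 120·21·3 = 7560
h=9: C(10,9)·C(9,6)·C(1,1) = 10·84·1 = 840
Total favorable: 25200
Total paths: 4^10 = 1048576
P = 25200/1048576 = 1575/65536

Answer: 1575/65536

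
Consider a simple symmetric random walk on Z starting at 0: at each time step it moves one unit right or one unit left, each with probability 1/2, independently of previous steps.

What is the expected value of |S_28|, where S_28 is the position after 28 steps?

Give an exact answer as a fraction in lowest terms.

Answer: 35102025/8388608

Derivation:
S_28 takes values m ≡ 0 (mod 2) with |m| ≤ 28; P(S_28=m) = C(28,(28+m)/2)/2^28.
Total paths: 2^28 = 268435456
Distribution: P(S=-28)=1/268435456, P(S=-26)=28/268435456, P(S=-24)=378/268435456, P(S=-22)=3276/268435456, P(S=-20)=20475/268435456, P(S=-18)=98280/268435456, P(S=-16)=376740/268435456, P(S=-14)=1184040/268435456, P(S=-12)=3108105/268435456, P(S=-10)=6906900/268435456, P(S=-8)=13123110/268435456, P(S=-6)=21474180/268435456, P(S=-4)=30421755/268435456, P(S=-2)=37442160/268435456, P(S=0)=40116600/268435456, P(S=2)=37442160/268435456, P(S=4)=30421755/268435456, P(S=6)=21474180/268435456, P(S=8)=13123110/268435456, P(S=10)=6906900/268435456, P(S=12)=3108105/268435456, P(S=14)=1184040/268435456, P(S=16)=376740/268435456, P(S=18)=98280/268435456, P(S=20)=20475/268435456, P(S=22)=3276/268435456, P(S=24)=378/268435456, P(S=26)=28/268435456, P(S=28)=1/268435456
E[|S_28|] = Σ_m |m|·P(S_28=m) = 1123264800/268435456 = 35102025/8388608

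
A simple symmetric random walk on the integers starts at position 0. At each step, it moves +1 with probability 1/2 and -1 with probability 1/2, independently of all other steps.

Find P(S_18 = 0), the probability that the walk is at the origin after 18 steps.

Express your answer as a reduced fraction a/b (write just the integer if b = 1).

Answer: 12155/65536

Derivation:
To return to 0 after 18 steps: need exactly 9 steps of +1 and 9 of -1.
Favorable paths: C(18,9) = 48620
Total paths: 2^18 = 262144
P = 48620/262144 = 12155/65536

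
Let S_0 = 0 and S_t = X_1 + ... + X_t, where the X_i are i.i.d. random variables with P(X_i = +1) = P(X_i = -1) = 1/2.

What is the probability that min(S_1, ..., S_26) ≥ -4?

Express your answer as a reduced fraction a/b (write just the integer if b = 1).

Answer: 705755/1048576

Derivation:
Let f(t,s) = #length-t paths at position s with S_1..S_t all ≥ -4.
f(t,s) = f(t-1,s-1) + f(t-1,s+1) for s ≥ -4; f(t,s) = 0 for s < -4.
t=0: f(0,0)=1
t=1: f(1,-1)=1 f(1,1)=1
t=2: f(2,-2)=1 f(2,0)=2 f(2,2)=1
t=3: f(3,-3)=1 f(3,-1)=3 f(3,1)=3 f(3,3)=1
t=4: f(4,-4)=1 f(4,-2)=4 f(4,0)=6 f(4,2)=4 f(4,4)=1
t=5: f(5,-3)=5 f(5,-1)=10 f(5,1)=10 f(5,3)=5 f(5,5)=1
t=6: f(6,-4)=5 f(6,-2)=15 f(6,0)=20 f(6,2)=15 f(6,4)=6 f(6,6)=1
t=7: f(7,-3)=20 f(7,-1)=35 f(7,1)=35 f(7,3)=21 f(7,5)=7 f(7,7)=1
t=8: f(8,-4)=20 f(8,-2)=55 f(8,0)=70 f(8,2)=56 f(8,4)=28 f(8,6)=8 f(8,8)=1
t=9: f(9,-3)=75 f(9,-1)=125 f(9,1)=126 f(9,3)=84 f(9,5)=36 f(9,7)=9 f(9,9)=1
t=10: f(10,-4)=75 f(10,-2)=200 f(10,0)=251 f(10,2)=210 f(10,4)=120 f(10,6)=45 f(10,8)=10 f(10,10)=1
t=11: f(11,-3)=275 f(11,-1)=451 f(11,1)=461 f(11,3)=330 f(11,5)=165 f(11,7)=55 f(11,9)=11 f(11,11)=1
t=12: f(12,-4)=275 f(12,-2)=726 f(12,0)=912 f(12,2)=791 f(12,4)=495 f(12,6)=220 f(12,8)=66 f(12,10)=12 f(12,12)=1
t=13: f(13,-3)=1001 f(13,-1)=1638 f(13,1)=1703 f(13,3)=1286 f(13,5)=715 f(13,7)=286 f(13,9)=78 f(13,11)=13 f(13,13)=1
t=14: f(14,-4)=1001 f(14,-2)=2639 f(14,0)=3341 f(14,2)=2989 f(14,4)=2001 f(14,6)=1001 f(14,8)=364 f(14,10)=91 f(14,12)=14 f(14,14)=1
t=15: f(15,-3)=3640 f(15,-1)=5980 f(15,1)=6330 f(15,3)=4990 f(15,5)=3002 f(15,7)=1365 f(15,9)=455 f(15,11)=105 f(15,13)=15 f(15,15)=1
t=16: f(16,-4)=3640 f(16,-2)=9620 f(16,0)=12310 f(16,2)=11320 f(16,4)=7992 f(16,6)=4367 f(16,8)=1820 f(16,10)=560 f(16,12)=120 f(16,14)=16 f(16,16)=1
t=17: f(17,-3)=13260 f(17,-1)=21930 f(17,1)=23630 f(17,3)=19312 f(17,5)=12359 f(17,7)=6187 f(17,9)=2380 f(17,11)=680 f(17,13)=136 f(17,15)=17 f(17,17)=1
t=18: f(18,-4)=13260 f(18,-2)=35190 f(18,0)=45560 f(18,2)=42942 f(18,4)=31671 f(18,6)=18546 f(18,8)=8567 f(18,10)=3060 f(18,12)=816 f(18,14)=153 f(18,16)=18 f(18,18)=1
t=19: f(19,-3)=48450 f(19,-1)=80750 f(19,1)=88502 f(19,3)=74613 f(19,5)=50217 f(19,7)=27113 f(19,9)=11627 f(19,11)=3876 f(19,13)=969 f(19,15)=171 f(19,17)=19 f(19,19)=1
t=20: f(20,-4)=48450 f(20,-2)=129200 f(20,0)=169252 f(20,2)=163115 f(20,4)=124830 f(20,6)=77330 f(20,8)=38740 f(20,10)=15503 f(20,12)=4845 f(20,14)=1140 f(20,16)=190 f(20,18)=20 f(20,20)=1
t=21: f(21,-3)=177650 f(21,-1)=298452 f(21,1)=332367 f(21,3)=287945 f(21,5)=202160 f(21,7)=116070 f(21,9)=54243 f(21,11)=20348 f(21,13)=5985 f(21,15)=1330 f(21,17)=210 f(21,19)=21 f(21,21)=1
t=22: f(22,-4)=177650 f(22,-2)=476102 f(22,0)=630819 f(22,2)=620312 f(22,4)=490105 f(22,6)=318230 f(22,8)=170313 f(22,10)=74591 f(22,12)=26333 f(22,14)=7315 f(22,16)=1540 f(22,18)=231 f(22,20)=22 f(22,22)=1
t=23: f(23,-3)=653752 f(23,-1)=1106921 f(23,1)=1251131 f(23,3)=1110417 f(23,5)=808335 f(23,7)=488543 f(23,9)=244904 f(23,11)=100924 f(23,13)=33648 f(23,15)=8855 f(23,17)=1771 f(23,19)=253 f(23,21)=23 f(23,23)=1
t=24: f(24,-4)=653752 f(24,-2)=1760673 f(24,0)=2358052 f(24,2)=2361548 f(24,4)=1918752 f(24,6)=1296878 f(24,8)=733447 f(24,10)=345828 f(24,12)=134572 f(24,14)=42503 f(24,16)=10626 f(24,18)=2024 f(24,20)=276 f(24,22)=24 f(24,24)=1
t=25: f(25,-3)=2414425 f(25,-1)=4118725 f(25,1)=4719600 f(25,3)=4280300 f(25,5)=3215630 f(25,7)=2030325 f(25,9)=1079275 f(25,11)=480400 f(25,13)=177075 f(25,15)=53129 f(25,17)=12650 f(25,19)=2300 f(25,21)=300 f(25,23)=25 f(25,25)=1
t=26: f(26,-4)=2414425 f(26,-2)=6533150 f(26,0)=8838325 f(26,2)=8999900 f(26,4)=7495930 f(26,6)=5245955 f(26,8)=3109600 f(26,10)=1559675 f(26,12)=657475 f(26,14)=230204 f(26,16)=65779 f(26,18)=14950 f(26,20)=2600 f(26,22)=325 f(26,24)=26 f(26,26)=1
Σ_s f(26,s) = 45168320
P = 45168320/67108864 = 705755/1048576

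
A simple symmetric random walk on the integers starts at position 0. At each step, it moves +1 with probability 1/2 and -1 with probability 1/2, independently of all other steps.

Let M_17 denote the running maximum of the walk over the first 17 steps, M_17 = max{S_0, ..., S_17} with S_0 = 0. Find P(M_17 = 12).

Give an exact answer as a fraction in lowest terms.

Let M_17 = max(S_0,...,S_17). Use the reflection principle: for j ≥ 1, #{paths with M_17 ≥ j} = #{S_17 ≥ j} + #{S_17 ≥ j+1}.
By reflection, #{M_17 ≥ 12} = #{S_17 ≥ 12} + #{S_17 ≥ 13} = 154 + 154 = 308.
#{M_17 ≥ 13} = #{S_17 ≥ 13} + #{S_17 ≥ 14} = 154 + 18 = 172.
#{M_17 = 12} = 308 - 172 = 136.
P(M_17 = 12) = 136/131072 = 17/16384

Answer: 17/16384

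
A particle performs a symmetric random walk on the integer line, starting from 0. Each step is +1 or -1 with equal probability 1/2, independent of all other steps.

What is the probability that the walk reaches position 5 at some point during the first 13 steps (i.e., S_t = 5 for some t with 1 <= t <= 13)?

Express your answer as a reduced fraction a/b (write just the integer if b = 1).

Answer: 1471/8192

Derivation:
Count via complement. Let g(t,s) = #length-t paths at position s with S_1..S_t all ≠ 5.
g(t,s) = g(t-1,s-1) + g(t-1,s+1) for s ≠ 5; g(t,5) = 0.
t=0: g(0,0)=1
t=1: g(1,-1)=1 g(1,1)=1
t=2: g(2,-2)=1 g(2,0)=2 g(2,2)=1
t=3: g(3,-3)=1 g(3,-1)=3 g(3,1)=3 g(3,3)=1
t=4: g(4,-4)=1 g(4,-2)=4 g(4,0)=6 g(4,2)=4 g(4,4)=1
t=5: g(5,-5)=1 g(5,-3)=5 g(5,-1)=10 g(5,1)=10 g(5,3)=5
t=6: g(6,-6)=1 g(6,-4)=6 g(6,-2)=15 g(6,0)=20 g(6,2)=15 g(6,4)=5
t=7: g(7,-7)=1 g(7,-5)=7 g(7,-3)=21 g(7,-1)=35 g(7,1)=35 g(7,3)=20
t=8: g(8,-8)=1 g(8,-6)=8 g(8,-4)=28 g(8,-2)=56 g(8,0)=70 g(8,2)=55 g(8,4)=20
t=9: g(9,-9)=1 g(9,-7)=9 g(9,-5)=36 g(9,-3)=84 g(9,-1)=126 g(9,1)=125 g(9,3)=75
t=10: g(10,-10)=1 g(10,-8)=10 g(10,-6)=45 g(10,-4)=120 g(10,-2)=210 g(10,0)=251 g(10,2)=200 g(10,4)=75
t=11: g(11,-11)=1 g(11,-9)=11 g(11,-7)=55 g(11,-5)=165 g(11,-3)=330 g(11,-1)=461 g(11,1)=451 g(11,3)=275
t=12: g(12,-12)=1 g(12,-10)=12 g(12,-8)=66 g(12,-6)=220 g(12,-4)=495 g(12,-2)=791 g(12,0)=912 g(12,2)=726 g(12,4)=275
t=13: g(13,-13)=1 g(13,-11)=13 g(13,-9)=78 g(13,-7)=286 g(13,-5)=715 g(13,-3)=1286 g(13,-1)=1703 g(13,1)=1638 g(13,3)=1001
Paths never hitting 5: Σ_s g(13,s) = 6721
Paths hitting 5: 2^13 - 6721 = 1471
P = 1471/8192 = 1471/8192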